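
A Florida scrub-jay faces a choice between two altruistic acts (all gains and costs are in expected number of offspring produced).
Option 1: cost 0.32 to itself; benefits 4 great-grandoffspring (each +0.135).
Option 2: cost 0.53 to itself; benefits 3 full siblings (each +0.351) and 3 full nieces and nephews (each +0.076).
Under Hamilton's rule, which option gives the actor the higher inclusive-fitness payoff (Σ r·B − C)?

Option 1: r to a great-grandoffspring = 0.125.
Option 1: Σ r·B − C = (4·0.125·0.135) − 0.32 = -0.2525.
Option 2: r to a full sibling = 0.5.
Option 2: r to a full niece or nephew = 0.25.
Option 2: Σ r·B − C = (3·0.5·0.351 + 3·0.25·0.076) − 0.53 = 0.0535.
Option 2 has the higher net inclusive-fitness payoff.

Option 2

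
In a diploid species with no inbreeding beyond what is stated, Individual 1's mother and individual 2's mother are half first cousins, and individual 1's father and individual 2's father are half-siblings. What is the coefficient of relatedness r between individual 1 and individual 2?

0.078125

Relatedness sums over independent paths through distinct common ancestors.
Individual 1 and individual 2 are related in two ways: half second cousins through their mothers (r = 1/64) and half first cousins through their fathers (r = 1/16).
r = 1/64 + 1/16 = 5/64 = 0.078125.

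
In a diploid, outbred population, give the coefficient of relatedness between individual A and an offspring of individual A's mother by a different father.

Each parent–offspring link contributes a factor of 1/2, and independent paths through distinct common ancestors add.
Half-sibs share one parent — one path of length 2: r = (1/2)^2 = 1/4.

0.25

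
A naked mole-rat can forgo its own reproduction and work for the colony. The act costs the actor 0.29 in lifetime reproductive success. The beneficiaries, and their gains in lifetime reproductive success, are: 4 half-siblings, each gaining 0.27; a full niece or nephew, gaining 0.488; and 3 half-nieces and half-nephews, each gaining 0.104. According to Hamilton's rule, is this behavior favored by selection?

Yes

Hamilton's rule: the trait is favored when the sum of r·B over every recipient exceeds the actor's cost C.
r to a half-sibling = 1/4 (half-sibs share one parent — one path of length 2: r = (1/2)^2 = 1/4).
r to a full niece or nephew = 0.25 (full aunt/uncle↔niece/nephew: two paths of length 3 through the shared grandparent pair: r = 2·(1/2)^3 = 1/4).
r to a half-niece or half-nephew = 1/8 (half-aunt/uncle↔niece/nephew: one path of length 3: r = (1/2)^3 = 1/8).
Summing one r·B term per recipient: 4·0.25·0.27 + 1·0.25·0.488 + 3·0.125·0.104 = 0.431.
0.431 > 0.29: the indirect benefit exceeds the cost.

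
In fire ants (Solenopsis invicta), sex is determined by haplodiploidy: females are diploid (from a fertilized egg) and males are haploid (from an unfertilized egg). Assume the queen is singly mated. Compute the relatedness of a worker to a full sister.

0.75

Haplodiploid full sisters inherit their father's entire haploid genome identically (contributing 1/2) and on average half of their mother's contribution (1/2 · 1/2 = 1/4); r = 1/2 + 1/4 = 3/4.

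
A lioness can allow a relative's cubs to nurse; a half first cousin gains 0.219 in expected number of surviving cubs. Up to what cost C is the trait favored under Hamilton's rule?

r to a half first cousin = 1/16 (half first cousins share one grandparent — one path of length 4: r = (1/2)^4 = 1/16).
Hamilton's rule: n·r·B > C, so the trait is favored while C < n·r·B = 1·0.0625·0.219 = 0.0136875.

0.0136875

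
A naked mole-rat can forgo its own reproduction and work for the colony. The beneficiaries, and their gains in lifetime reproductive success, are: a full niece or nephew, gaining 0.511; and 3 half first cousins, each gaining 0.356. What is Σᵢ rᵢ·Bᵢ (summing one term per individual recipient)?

r to a full niece or nephew = 0.25 (full aunt/uncle↔niece/nephew: two paths of length 3 through the shared grandparent pair: r = 2·(1/2)^3 = 1/4).
r to a half first cousin = 0.0625 (half first cousins share one grandparent — one path of length 4: r = (1/2)^4 = 1/16).
Summing one r·B term per recipient: 1·0.25·0.511 + 3·0.0625·0.356 = 0.1945.

0.1945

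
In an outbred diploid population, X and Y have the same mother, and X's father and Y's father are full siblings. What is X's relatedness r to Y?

0.375

Independent pedigree routes through distinct common ancestors add.
X and Y are related in two ways: half-sibs through their shared mother (r = 1/4) and first cousins through their fathers (r = 1/8).
r = 1/4 + 1/8 = 3/8 = 0.375.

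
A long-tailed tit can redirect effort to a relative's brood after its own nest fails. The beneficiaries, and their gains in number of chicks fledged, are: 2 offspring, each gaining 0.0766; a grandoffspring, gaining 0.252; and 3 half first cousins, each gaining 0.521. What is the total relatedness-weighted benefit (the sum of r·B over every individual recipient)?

0.2372875

r to an offspring = 0.5 (one parent–offspring link: r = (1/2)^1 = 1/2).
r to a grandoffspring = 1/4 (two parent–offspring links: r = (1/2)^2 = 1/4).
r to a half first cousin = 0.0625 (half first cousins share one grandparent — one path of length 4: r = (1/2)^4 = 1/16).
Summing one r·B term per recipient: 2·0.5·0.0766 + 1·0.25·0.252 + 3·0.0625·0.521 = 0.2372875.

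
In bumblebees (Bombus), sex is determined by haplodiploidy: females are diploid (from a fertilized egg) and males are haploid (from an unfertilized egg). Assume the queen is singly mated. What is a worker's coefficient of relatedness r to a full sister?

Haplodiploid full sisters inherit their father's entire haploid genome identically (contributing 1/2) and on average half of their mother's contribution (1/2 · 1/2 = 1/4); r = 1/2 + 1/4 = 3/4.

0.75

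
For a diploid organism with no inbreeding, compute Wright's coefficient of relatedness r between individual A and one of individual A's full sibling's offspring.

0.25

Each parent–offspring link contributes a factor of 1/2, and independent paths through distinct common ancestors add.
Full aunt/uncle↔niece/nephew: two paths of length 3 through the shared grandparent pair: r = 2·(1/2)^3 = 1/4.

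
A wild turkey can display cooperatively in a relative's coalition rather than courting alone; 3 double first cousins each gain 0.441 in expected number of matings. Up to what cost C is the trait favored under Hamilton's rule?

0.33075

r to a double first cousin = 0.25 (double first cousins share both grandparent pairs — four paths of length 4: r = 4·(1/2)^4 = 1/4).
Hamilton's rule: n·r·B > C, so the trait is favored while C < n·r·B = 3·0.25·0.441 = 0.33075.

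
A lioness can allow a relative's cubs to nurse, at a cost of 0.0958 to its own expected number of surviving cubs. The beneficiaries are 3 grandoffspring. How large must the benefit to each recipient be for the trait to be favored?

0.1277

r to a grandoffspring = 0.25 (two parent–offspring links: r = (1/2)^2 = 1/4).
Hamilton's rule with n recipients of equal r: n·r·B > C, so B > C/(n·r) = 0.0958/(3·0.25) = 0.1277.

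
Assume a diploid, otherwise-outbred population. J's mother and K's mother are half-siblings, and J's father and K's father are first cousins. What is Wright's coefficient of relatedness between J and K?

0.09375

With two independent routes of shared ancestry, r is the sum of the two contributions.
J and K are related in two ways: half first cousins through their mothers (r = 1/16) and second cousins through their fathers (r = 1/32).
r = 1/16 + 1/32 = 3/32 = 0.09375.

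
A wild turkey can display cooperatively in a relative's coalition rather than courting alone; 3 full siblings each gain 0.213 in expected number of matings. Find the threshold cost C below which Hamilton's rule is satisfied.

0.3195

r to a full sibling = 0.5 (full sibs share both parents — two paths of length 2: r = 2·(1/2)^2 = 1/2).
Hamilton's rule: n·r·B > C, so the trait is favored while C < n·r·B = 3·0.5·0.213 = 0.3195.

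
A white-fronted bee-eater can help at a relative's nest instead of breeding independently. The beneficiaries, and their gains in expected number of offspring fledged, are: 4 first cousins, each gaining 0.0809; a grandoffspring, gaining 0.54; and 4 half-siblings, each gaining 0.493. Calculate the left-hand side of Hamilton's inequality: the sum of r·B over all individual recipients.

r to a first cousin = 0.125 (first cousins share one grandparent pair — two paths of length 4: r = 2·(1/2)^4 = 1/8).
r to a grandoffspring = 1/4 (two parent–offspring links: r = (1/2)^2 = 1/4).
r to a half-sibling = 1/4 (half-sibs share one parent — one path of length 2: r = (1/2)^2 = 1/4).
Summing one r·B term per recipient: 4·0.125·0.0809 + 1·0.25·0.54 + 4·0.25·0.493 = 0.66845.

0.66845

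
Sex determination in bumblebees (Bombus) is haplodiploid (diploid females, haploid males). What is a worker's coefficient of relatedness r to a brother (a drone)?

Her haploid brother carries none of their father's genes and a random half of their mother's genome; that half matches the maternal half of her own genome with probability 1/2: r = 1/2 · 1/2 = 1/4.

0.25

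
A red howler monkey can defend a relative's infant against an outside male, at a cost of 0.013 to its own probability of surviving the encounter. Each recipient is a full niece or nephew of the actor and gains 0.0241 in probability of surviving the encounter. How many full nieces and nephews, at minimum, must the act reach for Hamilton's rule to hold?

r to a full niece or nephew = 1/4 (full aunt/uncle↔niece/nephew: two paths of length 3 through the shared grandparent pair: r = 2·(1/2)^3 = 1/4).
Hamilton's rule: n·r·B > C  ⇒  n > C/(r·B) = 0.013/(0.25·0.0241) = 2.158.
The smallest integer exceeding 2.158 is 3.

3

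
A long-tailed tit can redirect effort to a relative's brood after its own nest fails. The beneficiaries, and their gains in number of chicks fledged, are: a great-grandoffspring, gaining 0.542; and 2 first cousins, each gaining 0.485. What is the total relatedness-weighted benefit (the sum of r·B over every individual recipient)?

r to a great-grandoffspring = 1/8 (three parent–offspring links: r = (1/2)^3 = 1/8).
r to a first cousin = 0.125 (first cousins share one grandparent pair — two paths of length 4: r = 2·(1/2)^4 = 1/8).
Summing one r·B term per recipient: 1·0.125·0.542 + 2·0.125·0.485 = 0.189.

0.189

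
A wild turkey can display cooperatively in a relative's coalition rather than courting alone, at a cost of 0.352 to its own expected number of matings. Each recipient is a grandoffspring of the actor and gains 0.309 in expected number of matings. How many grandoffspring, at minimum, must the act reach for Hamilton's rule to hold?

r to a grandoffspring = 0.25 (two parent–offspring links: r = (1/2)^2 = 1/4).
Hamilton's rule: n·r·B > C  ⇒  n > C/(r·B) = 0.352/(0.25·0.309) = 4.557.
The smallest integer exceeding 4.557 is 5.

5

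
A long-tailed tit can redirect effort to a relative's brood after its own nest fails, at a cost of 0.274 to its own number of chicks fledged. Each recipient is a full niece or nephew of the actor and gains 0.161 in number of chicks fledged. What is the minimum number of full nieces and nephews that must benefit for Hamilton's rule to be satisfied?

7

r to a full niece or nephew = 0.25 (full aunt/uncle↔niece/nephew: two paths of length 3 through the shared grandparent pair: r = 2·(1/2)^3 = 1/4).
Hamilton's rule: n·r·B > C  ⇒  n > C/(r·B) = 0.274/(0.25·0.161) = 6.807.
The smallest integer exceeding 6.807 is 7.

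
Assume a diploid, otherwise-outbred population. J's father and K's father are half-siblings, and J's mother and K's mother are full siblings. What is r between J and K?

Wright's path rule: contributions from independent ancestry routes add.
J and K are related in two ways: half first cousins through their fathers (r = 1/16) and first cousins through their mothers (r = 1/8).
r = 1/16 + 1/8 = 0.1875.

0.1875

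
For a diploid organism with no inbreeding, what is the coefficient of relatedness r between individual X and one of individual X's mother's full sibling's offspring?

0.125

Each parent–offspring link contributes a factor of 1/2, and independent paths through distinct common ancestors add.
First cousins share one grandparent pair — two paths of length 4: r = 2·(1/2)^4 = 1/8.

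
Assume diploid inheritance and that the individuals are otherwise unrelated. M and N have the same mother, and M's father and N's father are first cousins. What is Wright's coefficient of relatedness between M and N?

Independent pedigree routes through distinct common ancestors add.
M and N are related in two ways: half-sibs through their shared mother (r = 1/4) and second cousins through their fathers (r = 1/32).
r = 1/4 + 1/32 = 0.28125.

0.28125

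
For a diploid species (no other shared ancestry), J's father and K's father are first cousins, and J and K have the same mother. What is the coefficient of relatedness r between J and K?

0.28125

Relatedness sums over independent paths through distinct common ancestors.
J and K are related in two ways: second cousins through their fathers (r = 1/32) and half-sibs through their shared mother (r = 1/4).
r = 1/32 + 1/4 = 9/32 = 0.28125.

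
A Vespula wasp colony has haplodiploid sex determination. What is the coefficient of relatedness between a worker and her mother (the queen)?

0.5

One meiotic link between diploid queen and diploid daughter: r = 1/2.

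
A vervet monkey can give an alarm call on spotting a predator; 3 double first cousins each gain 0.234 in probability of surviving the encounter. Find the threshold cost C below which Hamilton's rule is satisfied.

0.1755

r to a double first cousin = 1/4 (double first cousins share both grandparent pairs — four paths of length 4: r = 4·(1/2)^4 = 1/4).
Hamilton's rule: n·r·B > C, so the trait is favored while C < n·r·B = 3·0.25·0.234 = 0.1755.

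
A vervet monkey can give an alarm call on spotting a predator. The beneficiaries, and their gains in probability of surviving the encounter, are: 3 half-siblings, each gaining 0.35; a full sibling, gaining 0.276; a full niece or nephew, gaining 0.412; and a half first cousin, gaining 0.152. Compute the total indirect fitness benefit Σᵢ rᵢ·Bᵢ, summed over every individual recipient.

0.513

r to a half-sibling = 0.25 (half-sibs share one parent — one path of length 2: r = (1/2)^2 = 1/4).
r to a full sibling = 1/2 (full sibs share both parents — two paths of length 2: r = 2·(1/2)^2 = 1/2).
r to a full niece or nephew = 1/4 (full aunt/uncle↔niece/nephew: two paths of length 3 through the shared grandparent pair: r = 2·(1/2)^3 = 1/4).
r to a half first cousin = 1/16 (half first cousins share one grandparent — one path of length 4: r = (1/2)^4 = 1/16).
Summing one r·B term per recipient: 3·0.25·0.35 + 1·0.5·0.276 + 1·0.25·0.412 + 1·0.0625·0.152 = 0.513.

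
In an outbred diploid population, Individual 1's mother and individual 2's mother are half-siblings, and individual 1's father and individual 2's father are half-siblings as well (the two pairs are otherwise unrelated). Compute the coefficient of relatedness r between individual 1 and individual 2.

With two independent routes of shared ancestry, r is the sum of the two contributions.
Individual 1 and individual 2 are related in two ways: half first cousins through their mothers (r = 1/16) and half first cousins through their fathers (r = 1/16).
r = 1/16 + 1/16 = 0.125.

0.125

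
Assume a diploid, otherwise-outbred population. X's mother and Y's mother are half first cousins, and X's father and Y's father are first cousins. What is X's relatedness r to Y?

Relatedness sums over independent paths through distinct common ancestors.
X and Y are related in two ways: half second cousins through their mothers (r = 1/64) and second cousins through their fathers (r = 1/32).
r = 1/64 + 1/32 = 0.046875.

0.046875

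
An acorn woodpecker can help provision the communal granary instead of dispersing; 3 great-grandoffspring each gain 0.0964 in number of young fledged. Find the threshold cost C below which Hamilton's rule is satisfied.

0.03615

r to a great-grandoffspring = 1/8 (three parent–offspring links: r = (1/2)^3 = 1/8).
Hamilton's rule: n·r·B > C, so the trait is favored while C < n·r·B = 3·0.125·0.0964 = 0.03615.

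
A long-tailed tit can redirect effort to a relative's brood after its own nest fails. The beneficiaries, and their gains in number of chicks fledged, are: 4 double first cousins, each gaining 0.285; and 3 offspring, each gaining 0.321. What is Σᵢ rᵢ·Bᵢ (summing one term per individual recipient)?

0.7665

r to a double first cousin = 1/4 (double first cousins share both grandparent pairs — four paths of length 4: r = 4·(1/2)^4 = 1/4).
r to an offspring = 1/2 (one parent–offspring link: r = (1/2)^1 = 1/2).
Summing one r·B term per recipient: 4·0.25·0.285 + 3·0.5·0.321 = 0.7665.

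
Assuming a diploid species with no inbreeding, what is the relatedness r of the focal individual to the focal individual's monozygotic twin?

1

Each parent–offspring link contributes a factor of 1/2, and independent paths through distinct common ancestors add.
Monozygotic twins share every allele identical by descent: r = 1.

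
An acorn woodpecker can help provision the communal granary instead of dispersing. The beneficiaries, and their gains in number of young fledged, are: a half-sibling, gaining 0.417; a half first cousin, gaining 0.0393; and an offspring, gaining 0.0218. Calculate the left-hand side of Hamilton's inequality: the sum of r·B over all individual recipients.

0.11760625

r to a half-sibling = 0.25 (half-sibs share one parent — one path of length 2: r = (1/2)^2 = 1/4).
r to a half first cousin = 1/16 (half first cousins share one grandparent — one path of length 4: r = (1/2)^4 = 1/16).
r to an offspring = 1/2 (one parent–offspring link: r = (1/2)^1 = 1/2).
Summing one r·B term per recipient: 1·0.25·0.417 + 1·0.0625·0.0393 + 1·0.5·0.0218 = 0.11760625.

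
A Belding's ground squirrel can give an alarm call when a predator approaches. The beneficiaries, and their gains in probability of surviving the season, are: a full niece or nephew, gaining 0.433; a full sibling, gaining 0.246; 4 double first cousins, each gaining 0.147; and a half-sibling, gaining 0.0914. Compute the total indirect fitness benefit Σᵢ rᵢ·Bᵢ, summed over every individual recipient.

r to a full niece or nephew = 1/4 (full aunt/uncle↔niece/nephew: two paths of length 3 through the shared grandparent pair: r = 2·(1/2)^3 = 1/4).
r to a full sibling = 1/2 (full sibs share both parents — two paths of length 2: r = 2·(1/2)^2 = 1/2).
r to a double first cousin = 0.25 (double first cousins share both grandparent pairs — four paths of length 4: r = 4·(1/2)^4 = 1/4).
r to a half-sibling = 0.25 (half-sibs share one parent — one path of length 2: r = (1/2)^2 = 1/4).
Summing one r·B term per recipient: 1·0.25·0.433 + 1·0.5·0.246 + 4·0.25·0.147 + 1·0.25·0.0914 = 0.4011.

0.4011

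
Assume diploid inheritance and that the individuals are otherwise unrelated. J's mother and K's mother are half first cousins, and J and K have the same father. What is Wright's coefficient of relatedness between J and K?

0.265625

Wright's path rule: contributions from independent ancestry routes add.
J and K are related in two ways: half second cousins through their mothers (r = 1/64) and half-sibs through their shared father (r = 1/4).
r = 1/64 + 1/4 = 17/64 = 0.265625.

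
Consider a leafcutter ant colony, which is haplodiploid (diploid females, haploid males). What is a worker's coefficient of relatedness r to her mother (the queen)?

0.5

One meiotic link between diploid queen and diploid daughter: r = 1/2.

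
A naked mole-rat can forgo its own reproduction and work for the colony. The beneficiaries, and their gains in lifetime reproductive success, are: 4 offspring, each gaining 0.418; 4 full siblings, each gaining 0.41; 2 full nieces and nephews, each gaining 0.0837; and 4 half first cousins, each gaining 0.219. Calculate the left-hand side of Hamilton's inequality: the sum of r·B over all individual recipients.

1.7526

r to an offspring = 0.5 (one parent–offspring link: r = (1/2)^1 = 1/2).
r to a full sibling = 1/2 (full sibs share both parents — two paths of length 2: r = 2·(1/2)^2 = 1/2).
r to a full niece or nephew = 0.25 (full aunt/uncle↔niece/nephew: two paths of length 3 through the shared grandparent pair: r = 2·(1/2)^3 = 1/4).
r to a half first cousin = 1/16 (half first cousins share one grandparent — one path of length 4: r = (1/2)^4 = 1/16).
Summing one r·B term per recipient: 4·0.5·0.418 + 4·0.5·0.41 + 2·0.25·0.0837 + 4·0.0625·0.219 = 1.7526.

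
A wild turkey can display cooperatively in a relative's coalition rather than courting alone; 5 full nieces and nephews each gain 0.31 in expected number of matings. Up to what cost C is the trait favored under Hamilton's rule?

r to a full niece or nephew = 1/4 (full aunt/uncle↔niece/nephew: two paths of length 3 through the shared grandparent pair: r = 2·(1/2)^3 = 1/4).
Hamilton's rule: n·r·B > C, so the trait is favored while C < n·r·B = 5·0.25·0.31 = 0.3875.

0.3875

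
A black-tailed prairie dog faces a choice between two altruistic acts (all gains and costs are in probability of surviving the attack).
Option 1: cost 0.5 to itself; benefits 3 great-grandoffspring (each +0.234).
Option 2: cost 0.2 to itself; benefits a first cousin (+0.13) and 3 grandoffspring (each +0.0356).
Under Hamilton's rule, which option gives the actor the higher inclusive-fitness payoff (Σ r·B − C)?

Option 2

Option 1: r to a great-grandoffspring = 0.125.
Option 1: Σ r·B − C = (3·0.125·0.234) − 0.5 = -0.41225.
Option 2: r to a first cousin = 0.125.
Option 2: r to a grandoffspring = 0.25.
Option 2: Σ r·B − C = (1·0.125·0.13 + 3·0.25·0.0356) − 0.2 = -0.15705.
Option 2 has the higher net inclusive-fitness payoff.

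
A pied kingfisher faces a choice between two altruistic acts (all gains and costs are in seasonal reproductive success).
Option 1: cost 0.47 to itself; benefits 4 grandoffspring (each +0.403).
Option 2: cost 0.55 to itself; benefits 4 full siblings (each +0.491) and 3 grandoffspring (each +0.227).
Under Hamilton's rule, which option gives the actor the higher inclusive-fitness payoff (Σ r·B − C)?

Option 2

Option 1: r to a grandoffspring = 0.25.
Option 1: Σ r·B − C = (4·0.25·0.403) − 0.47 = -0.067.
Option 2: r to a full sibling = 0.5.
Option 2: r to a grandoffspring = 0.25.
Option 2: Σ r·B − C = (4·0.5·0.491 + 3·0.25·0.227) − 0.55 = 0.60225.
Option 2 has the higher net inclusive-fitness payoff.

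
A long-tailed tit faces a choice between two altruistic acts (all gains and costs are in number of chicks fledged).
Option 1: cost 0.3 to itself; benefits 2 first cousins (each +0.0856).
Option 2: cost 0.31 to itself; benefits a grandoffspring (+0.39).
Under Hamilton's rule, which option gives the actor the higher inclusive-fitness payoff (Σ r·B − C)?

Option 2

Option 1: r to a first cousin = 0.125.
Option 1: Σ r·B − C = (2·0.125·0.0856) − 0.3 = -0.2786.
Option 2: r to a grandoffspring = 0.25.
Option 2: Σ r·B − C = (1·0.25·0.39) − 0.31 = -0.2125.
Option 2 has the higher net inclusive-fitness payoff.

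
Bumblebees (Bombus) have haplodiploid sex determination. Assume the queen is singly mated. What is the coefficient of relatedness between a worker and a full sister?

Haplodiploid full sisters inherit their father's entire haploid genome identically (contributing 1/2) and on average half of their mother's contribution (1/2 · 1/2 = 1/4); r = 1/2 + 1/4 = 3/4.

0.75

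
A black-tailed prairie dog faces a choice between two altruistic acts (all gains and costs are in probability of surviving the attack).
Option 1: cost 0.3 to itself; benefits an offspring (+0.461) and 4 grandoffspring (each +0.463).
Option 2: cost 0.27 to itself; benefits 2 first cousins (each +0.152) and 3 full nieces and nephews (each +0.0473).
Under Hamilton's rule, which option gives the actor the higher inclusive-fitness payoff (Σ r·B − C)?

Option 1: r to an offspring = 0.5.
Option 1: r to a grandoffspring = 0.25.
Option 1: Σ r·B − C = (1·0.5·0.461 + 4·0.25·0.463) − 0.3 = 0.3935.
Option 2: r to a first cousin = 0.125.
Option 2: r to a full niece or nephew = 0.25.
Option 2: Σ r·B − C = (2·0.125·0.152 + 3·0.25·0.0473) − 0.27 = -0.196525.
Option 1 has the higher net inclusive-fitness payoff.

Option 1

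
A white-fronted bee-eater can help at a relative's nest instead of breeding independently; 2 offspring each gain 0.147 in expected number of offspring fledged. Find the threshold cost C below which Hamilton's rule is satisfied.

r to an offspring = 0.5 (one parent–offspring link: r = (1/2)^1 = 1/2).
Hamilton's rule: n·r·B > C, so the trait is favored while C < n·r·B = 2·0.5·0.147 = 0.147.

0.147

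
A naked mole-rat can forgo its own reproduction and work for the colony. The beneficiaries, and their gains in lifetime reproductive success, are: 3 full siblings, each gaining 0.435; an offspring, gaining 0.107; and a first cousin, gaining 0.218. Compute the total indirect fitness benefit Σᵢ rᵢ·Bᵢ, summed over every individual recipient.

r to a full sibling = 0.5 (full sibs share both parents — two paths of length 2: r = 2·(1/2)^2 = 1/2).
r to an offspring = 0.5 (one parent–offspring link: r = (1/2)^1 = 1/2).
r to a first cousin = 1/8 (first cousins share one grandparent pair — two paths of length 4: r = 2·(1/2)^4 = 1/8).
Summing one r·B term per recipient: 3·0.5·0.435 + 1·0.5·0.107 + 1·0.125·0.218 = 0.73325.

0.73325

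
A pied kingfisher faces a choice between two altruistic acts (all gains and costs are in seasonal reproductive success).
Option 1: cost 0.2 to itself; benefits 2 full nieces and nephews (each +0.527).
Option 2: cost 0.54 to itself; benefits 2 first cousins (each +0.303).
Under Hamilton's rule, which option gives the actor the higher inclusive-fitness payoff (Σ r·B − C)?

Option 1

Option 1: r to a full niece or nephew = 0.25.
Option 1: Σ r·B − C = (2·0.25·0.527) − 0.2 = 0.0635.
Option 2: r to a first cousin = 0.125.
Option 2: Σ r·B − C = (2·0.125·0.303) − 0.54 = -0.46425.
Option 1 has the higher net inclusive-fitness payoff.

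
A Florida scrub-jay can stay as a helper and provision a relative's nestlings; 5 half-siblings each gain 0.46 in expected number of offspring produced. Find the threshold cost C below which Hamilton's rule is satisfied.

r to a half-sibling = 0.25 (half-sibs share one parent — one path of length 2: r = (1/2)^2 = 1/4).
Hamilton's rule: n·r·B > C, so the trait is favored while C < n·r·B = 5·0.25·0.46 = 0.575.

0.575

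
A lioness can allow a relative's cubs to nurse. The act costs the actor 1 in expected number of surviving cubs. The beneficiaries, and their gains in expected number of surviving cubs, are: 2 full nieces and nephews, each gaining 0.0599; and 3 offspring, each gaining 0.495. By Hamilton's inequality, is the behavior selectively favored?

Hamilton's rule: the trait is favored when the sum of r·B over every recipient exceeds the actor's cost C.
r to a full niece or nephew = 0.25 (full aunt/uncle↔niece/nephew: two paths of length 3 through the shared grandparent pair: r = 2·(1/2)^3 = 1/4).
r to an offspring = 1/2 (one parent–offspring link: r = (1/2)^1 = 1/2).
Summing one r·B term per recipient: 2·0.25·0.0599 + 3·0.5·0.495 = 0.77245.
0.77245 < 1: the indirect benefit is less than the cost.

No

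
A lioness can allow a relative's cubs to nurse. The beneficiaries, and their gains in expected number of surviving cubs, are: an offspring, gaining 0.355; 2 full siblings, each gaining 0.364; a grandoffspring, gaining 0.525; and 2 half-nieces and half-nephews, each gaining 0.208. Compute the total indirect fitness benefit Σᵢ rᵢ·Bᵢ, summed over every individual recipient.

0.72475

r to an offspring = 0.5 (one parent–offspring link: r = (1/2)^1 = 1/2).
r to a full sibling = 1/2 (full sibs share both parents — two paths of length 2: r = 2·(1/2)^2 = 1/2).
r to a grandoffspring = 1/4 (two parent–offspring links: r = (1/2)^2 = 1/4).
r to a half-niece or half-nephew = 0.125 (half-aunt/uncle↔niece/nephew: one path of length 3: r = (1/2)^3 = 1/8).
Summing one r·B term per recipient: 1·0.5·0.355 + 2·0.5·0.364 + 1·0.25·0.525 + 2·0.125·0.208 = 0.72475.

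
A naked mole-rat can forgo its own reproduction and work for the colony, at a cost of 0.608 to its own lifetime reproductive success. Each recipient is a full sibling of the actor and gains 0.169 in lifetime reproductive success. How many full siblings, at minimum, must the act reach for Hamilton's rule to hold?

r to a full sibling = 1/2 (full sibs share both parents — two paths of length 2: r = 2·(1/2)^2 = 1/2).
Hamilton's rule: n·r·B > C  ⇒  n > C/(r·B) = 0.608/(0.5·0.169) = 7.195.
The smallest integer exceeding 7.195 is 8.

8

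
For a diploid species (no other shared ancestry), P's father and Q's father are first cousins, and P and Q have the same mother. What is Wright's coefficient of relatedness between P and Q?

0.28125

Wright's path rule: contributions from independent ancestry routes add.
P and Q are related in two ways: second cousins through their fathers (r = 1/32) and half-sibs through their shared mother (r = 1/4).
r = 1/32 + 1/4 = 9/32 = 0.28125.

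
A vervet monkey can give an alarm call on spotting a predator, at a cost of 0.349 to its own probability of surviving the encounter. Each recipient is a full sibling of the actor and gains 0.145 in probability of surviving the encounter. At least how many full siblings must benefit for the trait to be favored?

5

r to a full sibling = 0.5 (full sibs share both parents — two paths of length 2: r = 2·(1/2)^2 = 1/2).
Hamilton's rule: n·r·B > C  ⇒  n > C/(r·B) = 0.349/(0.5·0.145) = 4.814.
The smallest integer exceeding 4.814 is 5.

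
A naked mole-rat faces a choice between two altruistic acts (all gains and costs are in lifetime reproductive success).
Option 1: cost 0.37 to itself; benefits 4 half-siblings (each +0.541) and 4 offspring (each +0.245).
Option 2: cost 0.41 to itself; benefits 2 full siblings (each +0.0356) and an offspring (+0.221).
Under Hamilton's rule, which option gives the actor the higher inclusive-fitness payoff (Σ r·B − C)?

Option 1: r to a half-sibling = 0.25.
Option 1: r to an offspring = 0.5.
Option 1: Σ r·B − C = (4·0.25·0.541 + 4·0.5·0.245) − 0.37 = 0.661.
Option 2: r to a full sibling = 0.5.
Option 2: r to an offspring = 0.5.
Option 2: Σ r·B − C = (2·0.5·0.0356 + 1·0.5·0.221) − 0.41 = -0.2639.
Option 1 has the higher net inclusive-fitness payoff.

Option 1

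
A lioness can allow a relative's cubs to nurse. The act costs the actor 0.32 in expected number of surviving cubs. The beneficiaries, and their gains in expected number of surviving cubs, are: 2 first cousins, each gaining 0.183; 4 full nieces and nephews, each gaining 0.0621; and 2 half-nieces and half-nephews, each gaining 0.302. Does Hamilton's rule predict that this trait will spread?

No

Hamilton's rule: the trait is favored when the sum of r·B over every recipient exceeds the actor's cost C.
r to a first cousin = 0.125 (first cousins share one grandparent pair — two paths of length 4: r = 2·(1/2)^4 = 1/8).
r to a full niece or nephew = 0.25 (full aunt/uncle↔niece/nephew: two paths of length 3 through the shared grandparent pair: r = 2·(1/2)^3 = 1/4).
r to a half-niece or half-nephew = 0.125 (half-aunt/uncle↔niece/nephew: one path of length 3: r = (1/2)^3 = 1/8).
Summing one r·B term per recipient: 2·0.125·0.183 + 4·0.25·0.0621 + 2·0.125·0.302 = 0.18335.
0.18335 < 0.32: the indirect benefit is less than the cost.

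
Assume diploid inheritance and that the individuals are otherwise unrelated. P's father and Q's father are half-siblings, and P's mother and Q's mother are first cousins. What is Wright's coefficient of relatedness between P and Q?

0.09375

Relatedness sums over independent paths through distinct common ancestors.
P and Q are related in two ways: half first cousins through their fathers (r = 1/16) and second cousins through their mothers (r = 1/32).
r = 1/16 + 1/32 = 0.09375.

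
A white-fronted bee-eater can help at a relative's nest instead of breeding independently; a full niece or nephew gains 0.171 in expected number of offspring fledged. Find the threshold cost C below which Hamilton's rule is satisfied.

0.04275

r to a full niece or nephew = 0.25 (full aunt/uncle↔niece/nephew: two paths of length 3 through the shared grandparent pair: r = 2·(1/2)^3 = 1/4).
Hamilton's rule: n·r·B > C, so the trait is favored while C < n·r·B = 1·0.25·0.171 = 0.04275.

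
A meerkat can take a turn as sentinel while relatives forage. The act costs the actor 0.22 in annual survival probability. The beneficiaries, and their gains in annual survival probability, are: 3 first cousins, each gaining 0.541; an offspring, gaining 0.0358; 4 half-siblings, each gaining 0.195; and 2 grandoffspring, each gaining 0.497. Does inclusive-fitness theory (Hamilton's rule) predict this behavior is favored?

Yes

Hamilton's rule: the trait is favored when the sum of r·B over every recipient exceeds the actor's cost C.
r to a first cousin = 1/8 (first cousins share one grandparent pair — two paths of length 4: r = 2·(1/2)^4 = 1/8).
r to an offspring = 1/2 (one parent–offspring link: r = (1/2)^1 = 1/2).
r to a half-sibling = 0.25 (half-sibs share one parent — one path of length 2: r = (1/2)^2 = 1/4).
r to a grandoffspring = 0.25 (two parent–offspring links: r = (1/2)^2 = 1/4).
Summing one r·B term per recipient: 3·0.125·0.541 + 1·0.5·0.0358 + 4·0.25·0.195 + 2·0.25·0.497 = 0.664275.
0.664275 > 0.22: the indirect benefit exceeds the cost.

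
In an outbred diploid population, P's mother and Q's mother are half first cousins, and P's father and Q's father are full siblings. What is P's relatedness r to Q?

0.140625

Independent pedigree routes through distinct common ancestors add.
P and Q are related in two ways: half second cousins through their mothers (r = 1/64) and first cousins through their fathers (r = 1/8).
r = 1/64 + 1/8 = 9/64 = 0.140625.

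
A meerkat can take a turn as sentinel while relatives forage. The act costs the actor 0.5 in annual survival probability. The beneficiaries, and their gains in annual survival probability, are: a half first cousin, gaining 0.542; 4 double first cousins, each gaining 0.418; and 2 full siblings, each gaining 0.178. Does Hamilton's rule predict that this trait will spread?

Hamilton's rule: the trait is favored when the sum of r·B over every recipient exceeds the actor's cost C.
r to a half first cousin = 1/16 (half first cousins share one grandparent — one path of length 4: r = (1/2)^4 = 1/16).
r to a double first cousin = 1/4 (double first cousins share both grandparent pairs — four paths of length 4: r = 4·(1/2)^4 = 1/4).
r to a full sibling = 0.5 (full sibs share both parents — two paths of length 2: r = 2·(1/2)^2 = 1/2).
Summing one r·B term per recipient: 1·0.0625·0.542 + 4·0.25·0.418 + 2·0.5·0.178 = 0.629875.
0.629875 > 0.5: the indirect benefit exceeds the cost.

Yes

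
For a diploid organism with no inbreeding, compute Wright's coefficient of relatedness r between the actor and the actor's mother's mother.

Each parent–offspring link contributes a factor of 1/2, and independent paths through distinct common ancestors add.
Two parent–offspring links: r = (1/2)^2 = 1/4.

0.25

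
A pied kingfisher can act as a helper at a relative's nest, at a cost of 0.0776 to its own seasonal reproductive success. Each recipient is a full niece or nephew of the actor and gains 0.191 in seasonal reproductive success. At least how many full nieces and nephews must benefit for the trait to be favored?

r to a full niece or nephew = 0.25 (full aunt/uncle↔niece/nephew: two paths of length 3 through the shared grandparent pair: r = 2·(1/2)^3 = 1/4).
Hamilton's rule: n·r·B > C  ⇒  n > C/(r·B) = 0.0776/(0.25·0.191) = 1.625.
The smallest integer exceeding 1.625 is 2.

2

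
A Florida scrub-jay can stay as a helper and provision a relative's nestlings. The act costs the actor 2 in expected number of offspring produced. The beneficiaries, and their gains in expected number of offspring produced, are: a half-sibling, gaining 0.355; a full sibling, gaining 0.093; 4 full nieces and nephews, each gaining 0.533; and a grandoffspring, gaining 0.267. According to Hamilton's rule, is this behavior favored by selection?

No

Hamilton's rule: the trait is favored when the sum of r·B over every recipient exceeds the actor's cost C.
r to a half-sibling = 1/4 (half-sibs share one parent — one path of length 2: r = (1/2)^2 = 1/4).
r to a full sibling = 0.5 (full sibs share both parents — two paths of length 2: r = 2·(1/2)^2 = 1/2).
r to a full niece or nephew = 0.25 (full aunt/uncle↔niece/nephew: two paths of length 3 through the shared grandparent pair: r = 2·(1/2)^3 = 1/4).
r to a grandoffspring = 1/4 (two parent–offspring links: r = (1/2)^2 = 1/4).
Summing one r·B term per recipient: 1·0.25·0.355 + 1·0.5·0.093 + 4·0.25·0.533 + 1·0.25·0.267 = 0.735.
0.735 < 2: the indirect benefit is less than the cost.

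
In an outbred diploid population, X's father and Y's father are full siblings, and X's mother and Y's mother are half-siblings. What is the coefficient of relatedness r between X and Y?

0.1875

Wright's path rule: contributions from independent ancestry routes add.
X and Y are related in two ways: first cousins through their fathers (r = 1/8) and half first cousins through their mothers (r = 1/16).
r = 1/8 + 1/16 = 3/16 = 0.1875.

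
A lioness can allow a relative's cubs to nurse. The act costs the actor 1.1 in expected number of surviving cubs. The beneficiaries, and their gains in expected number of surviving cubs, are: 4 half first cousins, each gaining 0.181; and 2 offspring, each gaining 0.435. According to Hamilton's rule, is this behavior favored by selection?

No

Hamilton's rule: the trait is favored when the sum of r·B over every recipient exceeds the actor's cost C.
r to a half first cousin = 0.0625 (half first cousins share one grandparent — one path of length 4: r = (1/2)^4 = 1/16).
r to an offspring = 0.5 (one parent–offspring link: r = (1/2)^1 = 1/2).
Summing one r·B term per recipient: 4·0.0625·0.181 + 2·0.5·0.435 = 0.48025.
0.48025 < 1.1: the indirect benefit is less than the cost.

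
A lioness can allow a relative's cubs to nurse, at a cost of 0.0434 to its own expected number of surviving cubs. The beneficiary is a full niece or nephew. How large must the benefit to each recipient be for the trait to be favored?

0.1736

r to a full niece or nephew = 1/4 (full aunt/uncle↔niece/nephew: two paths of length 3 through the shared grandparent pair: r = 2·(1/2)^3 = 1/4).
Hamilton's rule with n recipients of equal r: n·r·B > C, so B > C/(n·r) = 0.0434/(1·0.25) = 0.1736.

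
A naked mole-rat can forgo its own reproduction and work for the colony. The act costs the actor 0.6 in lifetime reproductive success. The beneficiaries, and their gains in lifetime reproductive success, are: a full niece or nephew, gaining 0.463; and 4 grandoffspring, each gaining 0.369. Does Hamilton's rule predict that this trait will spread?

Hamilton's rule: the trait is favored when the sum of r·B over every recipient exceeds the actor's cost C.
r to a full niece or nephew = 1/4 (full aunt/uncle↔niece/nephew: two paths of length 3 through the shared grandparent pair: r = 2·(1/2)^3 = 1/4).
r to a grandoffspring = 0.25 (two parent–offspring links: r = (1/2)^2 = 1/4).
Summing one r·B term per recipient: 1·0.25·0.463 + 4·0.25·0.369 = 0.48475.
0.48475 < 0.6: the indirect benefit is less than the cost.

No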